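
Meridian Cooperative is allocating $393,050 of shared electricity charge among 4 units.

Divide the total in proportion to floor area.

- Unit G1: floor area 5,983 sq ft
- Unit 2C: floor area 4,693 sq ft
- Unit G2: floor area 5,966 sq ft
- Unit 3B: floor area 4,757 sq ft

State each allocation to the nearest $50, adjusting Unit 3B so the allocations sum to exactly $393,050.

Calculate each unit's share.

Unit G1: $109,900; Unit 2C: $86,200; Unit G2: $109,600; Unit 3B: $87,350

Sum of floor area: 21,399.
Raw shares: Unit G1 5,983/21,399 × $393,050 = 109,893.83; Unit 2C 4,693/21,399 × $393,050 = 86,199.53; Unit G2 5,966/21,399 × $393,050 = 109,581.58; Unit 3B 4,757/21,399 × $393,050 = 87,375.06.
Rounded to nearest $50: Unit G1 $109,900; Unit 2C $86,200; Unit G2 $109,600; Unit 3B $87,400. Sum = $393,100.
Difference $393,050 − $393,100 = −$50 applied to Unit 3B: Unit 3B becomes $87,350.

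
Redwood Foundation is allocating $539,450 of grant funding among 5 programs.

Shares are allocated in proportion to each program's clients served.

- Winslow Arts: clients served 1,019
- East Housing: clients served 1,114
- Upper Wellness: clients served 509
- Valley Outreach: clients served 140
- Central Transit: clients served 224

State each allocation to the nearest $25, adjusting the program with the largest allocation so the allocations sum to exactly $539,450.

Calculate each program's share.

Clients served total: 3,006.
Raw shares: Winslow Arts 1,019/3,006 × $539,450 = 182,867.45; East Housing 1,114/3,006 × $539,450 = 199,915.93; Upper Wellness 509/3,006 × $539,450 = 91,344.00; Valley Outreach 140/3,006 × $539,450 = 25,124.09; Central Transit 224/3,006 × $539,450 = 40,198.54.
Rounded to nearest $25: Winslow Arts $182,875; East Housing $199,925; Upper Wellness $91,350; Valley Outreach $25,125; Central Transit $40,200. Sum = $539,475.
Difference $539,450 − $539,475 = −$25 applied to largest allocation (East Housing): East Housing becomes $199,900.

Winslow Arts: $182,875 | East Housing: $199,900 | Upper Wellness: $91,350 | Valley Outreach: $25,125 | Central Transit: $40,200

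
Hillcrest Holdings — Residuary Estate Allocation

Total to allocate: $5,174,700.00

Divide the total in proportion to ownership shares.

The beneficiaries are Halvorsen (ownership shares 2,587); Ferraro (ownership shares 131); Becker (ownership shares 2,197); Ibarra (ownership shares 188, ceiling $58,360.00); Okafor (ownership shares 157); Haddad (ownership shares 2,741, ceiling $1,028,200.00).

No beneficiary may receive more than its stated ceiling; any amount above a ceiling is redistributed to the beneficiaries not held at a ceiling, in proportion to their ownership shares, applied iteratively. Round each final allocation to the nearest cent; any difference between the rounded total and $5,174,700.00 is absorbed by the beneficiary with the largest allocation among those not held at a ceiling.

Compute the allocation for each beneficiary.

Ownership shares total: 8,001.
Proportional shares (ignoring caps): Halvorsen 1,673,159.4676; Ferraro 84,725.1219; Becker 1,420,924.3720; Ibarra 121,590.2512; Okafor 101,540.7949; Haddad 1,772,759.9925.
Held at cap: Ibarra ($58,360.00), Haddad ($1,028,200.00); balance $4,088,140.00 reallocated over remaining ownership shares 5,072.
Redistributed shares: Halvorsen 2,085,177.0860 → $2,085,177.09; Ferraro 105,588.7894 → $105,588.79; Becker 1,770,828.7815 → $1,770,828.78; Okafor 126,545.3431 → $126,545.34.

Halvorsen: $2,085,177.09 | Ferraro: $105,588.79 | Becker: $1,770,828.78 | Ibarra: $58,360.00 | Okafor: $126,545.34 | Haddad: $1,028,200.00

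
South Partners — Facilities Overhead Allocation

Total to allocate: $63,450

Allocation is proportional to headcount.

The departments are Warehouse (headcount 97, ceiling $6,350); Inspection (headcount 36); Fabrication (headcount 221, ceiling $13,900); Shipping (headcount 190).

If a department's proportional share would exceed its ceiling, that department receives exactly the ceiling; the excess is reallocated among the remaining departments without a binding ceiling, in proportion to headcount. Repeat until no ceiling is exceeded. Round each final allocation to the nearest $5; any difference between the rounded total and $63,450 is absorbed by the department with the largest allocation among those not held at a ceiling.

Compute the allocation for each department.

Warehouse: $6,350 · Inspection: $6,880 · Fabrication: $13,900 · Shipping: $36,320

Sum of headcount: 544.
Proportional shares (ignoring caps): Warehouse 11,313.69; Inspection 4,198.90; Fabrication 25,776.56; Shipping 22,160.85.
Capped: Warehouse ($6,350), Fabrication ($13,900); balance $43,200 reallocated over remaining headcount 226.
Redistributed shares: Inspection 6,881.42 → $6,880; Shipping 36,318.58 → $36,320.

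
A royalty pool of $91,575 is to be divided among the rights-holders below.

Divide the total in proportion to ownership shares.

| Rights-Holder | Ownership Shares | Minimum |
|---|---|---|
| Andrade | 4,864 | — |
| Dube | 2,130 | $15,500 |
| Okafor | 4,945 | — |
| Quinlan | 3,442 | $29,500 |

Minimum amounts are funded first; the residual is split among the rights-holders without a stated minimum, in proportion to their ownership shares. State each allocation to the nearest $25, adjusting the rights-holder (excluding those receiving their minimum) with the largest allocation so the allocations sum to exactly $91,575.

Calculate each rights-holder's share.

Fund the minimums — Dube $15,500; Quinlan $29,500. Balance $46,575.
Balance split over remaining ownership shares 9,809: Andrade 23,095.20 → $23,100; Okafor 23,479.80 → $23,475.

Andrade: $23,100 · Dube: $15,500 · Okafor: $23,475 · Quinlan: $29,500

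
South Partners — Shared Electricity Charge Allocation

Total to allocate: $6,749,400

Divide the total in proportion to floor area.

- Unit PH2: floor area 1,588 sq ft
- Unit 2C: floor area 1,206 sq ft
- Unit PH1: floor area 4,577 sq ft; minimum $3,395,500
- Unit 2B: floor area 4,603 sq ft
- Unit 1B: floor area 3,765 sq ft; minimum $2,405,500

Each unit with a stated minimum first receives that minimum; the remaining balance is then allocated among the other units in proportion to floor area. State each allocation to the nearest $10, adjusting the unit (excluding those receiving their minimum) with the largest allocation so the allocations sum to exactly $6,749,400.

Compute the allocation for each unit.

Unit PH2: $203,600 | Unit 2C: $154,630 | Unit PH1: $3,395,500 | Unit 2B: $590,170 | Unit 1B: $2,405,500

Fund the minimums — Unit PH1 $3,395,500; Unit 1B $2,405,500. Remaining pool $948,400.
Remaining pool split over remaining floor area 7,397: Unit PH2 203,604.06 → $203,600; Unit 2C 154,626.25 → $154,630; Unit 2B 590,169.69 → $590,170.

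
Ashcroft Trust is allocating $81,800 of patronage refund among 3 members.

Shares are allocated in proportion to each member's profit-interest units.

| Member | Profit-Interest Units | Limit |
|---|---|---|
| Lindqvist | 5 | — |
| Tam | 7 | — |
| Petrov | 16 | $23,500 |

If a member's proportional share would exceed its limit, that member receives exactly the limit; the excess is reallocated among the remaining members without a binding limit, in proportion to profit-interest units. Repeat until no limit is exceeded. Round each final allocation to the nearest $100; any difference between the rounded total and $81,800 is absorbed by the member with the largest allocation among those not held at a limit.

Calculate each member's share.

Total profit-interest units = 28.
Proportional shares (ignoring caps): Lindqvist 14,607.14; Tam 20,450.00; Petrov 46,742.86.
Held at cap: Petrov ($23,500); remaining pool $58,300 reallocated over remaining profit-interest units 12.
Redistributed shares: Lindqvist 24,291.67 → $24,300; Tam 34,008.33 → $34,000.

Lindqvist: $24,300; Tam: $34,000; Petrov: $23,500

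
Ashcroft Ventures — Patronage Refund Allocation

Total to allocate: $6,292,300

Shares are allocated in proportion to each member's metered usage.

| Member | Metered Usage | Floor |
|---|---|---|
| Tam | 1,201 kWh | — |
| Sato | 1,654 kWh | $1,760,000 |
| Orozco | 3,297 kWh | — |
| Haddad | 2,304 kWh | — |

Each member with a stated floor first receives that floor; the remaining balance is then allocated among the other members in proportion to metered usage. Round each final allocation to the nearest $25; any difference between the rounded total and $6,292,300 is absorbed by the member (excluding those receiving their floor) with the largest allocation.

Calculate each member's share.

Guaranteed amounts: Sato $1,760,000. Balance $4,532,300.
Balance split over remaining metered usage 6,802: Tam 800,248.79 → $800,250; Orozco 2,196,852.85 → $2,196,850; Haddad 1,535,198.35 → $1,535,200.

Tam: $800,250 | Sato: $1,760,000 | Orozco: $2,196,850 | Haddad: $1,535,200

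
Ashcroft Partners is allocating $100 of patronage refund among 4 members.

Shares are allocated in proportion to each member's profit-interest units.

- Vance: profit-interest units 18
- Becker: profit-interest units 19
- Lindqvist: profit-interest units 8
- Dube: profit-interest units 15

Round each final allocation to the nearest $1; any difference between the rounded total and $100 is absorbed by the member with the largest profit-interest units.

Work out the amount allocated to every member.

Sum of profit-interest units: 18 + 19 + 8 + 15 = 60.
Proportional shares: Vance 30.00; Becker 31.67; Lindqvist 13.33; Dube 25.00.
Rounded to nearest $1: Vance $30; Becker $32; Lindqvist $13; Dube $25. Sum = $100.
Rounded total matches; no reconciliation needed.

Vance: $30 · Becker: $32 · Lindqvist: $13 · Dube: $25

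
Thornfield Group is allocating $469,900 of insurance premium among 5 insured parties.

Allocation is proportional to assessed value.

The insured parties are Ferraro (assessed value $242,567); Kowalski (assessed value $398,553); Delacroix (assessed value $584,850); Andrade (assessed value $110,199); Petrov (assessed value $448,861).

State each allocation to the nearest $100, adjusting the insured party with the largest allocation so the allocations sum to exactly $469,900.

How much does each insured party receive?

Sum of assessed value: 1,785,030.
Unrounded shares: Ferraro 242,567/1,785,030 × $469,900 = 63,854.52; Kowalski 398,553/1,785,030 × $469,900 = 104,917.03; Delacroix 584,850/1,785,030 × $469,900 = 153,958.77; Andrade 110,199/1,785,030 × $469,900 = 29,009.32; Petrov 448,861/1,785,030 × $469,900 = 118,160.36.
Rounded to nearest $100: Ferraro $63,900; Kowalski $104,900; Delacroix $154,000; Andrade $29,000; Petrov $118,200. Sum = $470,000.
Difference $469,900 − $470,000 = −$100 applied to largest allocation (Delacroix): Delacroix becomes $153,900.

Ferraro: $63,900 · Kowalski: $104,900 · Delacroix: $153,900 · Andrade: $29,000 · Petrov: $118,200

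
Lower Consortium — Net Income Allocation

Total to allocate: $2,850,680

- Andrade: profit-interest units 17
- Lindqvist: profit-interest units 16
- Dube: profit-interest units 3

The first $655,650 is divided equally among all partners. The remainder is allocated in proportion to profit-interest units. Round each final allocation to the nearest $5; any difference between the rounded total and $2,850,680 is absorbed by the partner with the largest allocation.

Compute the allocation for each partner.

Andrade: $1,255,090 | Lindqvist: $1,194,120 | Dube: $401,470

$655,650 shared equally gives $218,550 per partner.
Remainder $2,195,030 by profit-interest units (total 36): Andrade 1,036,541.94 → $1,036,540; Lindqvist 975,568.89 → $975,570; Dube 182,919.17 → $182,920.
Totals: Andrade $218,550 + $1,036,540 = $1,255,090; Lindqvist $218,550 + $975,570 = $1,194,120; Dube $218,550 + $182,920 = $401,470.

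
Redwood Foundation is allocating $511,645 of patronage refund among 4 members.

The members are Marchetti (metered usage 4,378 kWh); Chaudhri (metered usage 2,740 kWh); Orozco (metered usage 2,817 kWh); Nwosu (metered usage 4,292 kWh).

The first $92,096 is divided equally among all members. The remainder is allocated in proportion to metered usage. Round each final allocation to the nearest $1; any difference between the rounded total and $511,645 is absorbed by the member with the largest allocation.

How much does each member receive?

Equal tier: $92,096 ÷ 4 = $23,024 apiece.
Remainder $419,549 by metered usage (total 14,227): Marchetti 129,105.61 → $129,106; Chaudhri 80,801.59 → $80,802; Orozco 83,072.29 → $83,072; Nwosu 126,569.502 → $126,570.
Rounding difference −$1 on remainder applied to Marchetti.
Totals: Marchetti $23,024 + $129,105 = $152,129; Chaudhri $23,024 + $80,802 = $103,826; Orozco $23,024 + $83,072 = $106,096; Nwosu $23,024 + $126,570 = $149,594.

Marchetti: $152,129 · Chaudhri: $103,826 · Orozco: $106,096 · Nwosu: $149,594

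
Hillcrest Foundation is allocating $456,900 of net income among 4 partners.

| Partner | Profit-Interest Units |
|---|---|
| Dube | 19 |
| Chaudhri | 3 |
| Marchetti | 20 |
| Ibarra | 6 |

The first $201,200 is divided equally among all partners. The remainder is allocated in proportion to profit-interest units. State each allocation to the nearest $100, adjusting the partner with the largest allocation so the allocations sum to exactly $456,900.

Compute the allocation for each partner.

Dube: $151,500; Chaudhri: $66,300; Marchetti: $156,800; Ibarra: $82,300

Equal tier: $201,200 ÷ 4 = $50,300 apiece.
Remainder $255,700 by profit-interest units (total 48): Dube 101,214.58 → $101,200; Chaudhri 15,981.25 → $16,000; Marchetti 106,541.67 → $106,500; Ibarra 31,962.50 → $32,000.
Totals: Dube $50,300 + $101,200 = $151,500; Chaudhri $50,300 + $16,000 = $66,300; Marchetti $50,300 + $106,500 = $156,800; Ibarra $50,300 + $32,000 = $82,300.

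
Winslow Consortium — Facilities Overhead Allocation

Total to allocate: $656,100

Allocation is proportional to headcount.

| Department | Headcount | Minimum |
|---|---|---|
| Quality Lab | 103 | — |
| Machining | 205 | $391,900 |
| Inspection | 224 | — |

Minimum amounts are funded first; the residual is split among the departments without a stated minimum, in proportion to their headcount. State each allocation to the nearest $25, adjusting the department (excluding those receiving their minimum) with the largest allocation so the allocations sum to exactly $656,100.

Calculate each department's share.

Fund the minimums — Machining $391,900. Balance $264,200.
Balance split over remaining headcount 327: Quality Lab 83,218.96 → $83,225; Inspection 180,981.04 → $180,975.

Quality Lab: $83,225 | Machining: $391,900 | Inspection: $180,975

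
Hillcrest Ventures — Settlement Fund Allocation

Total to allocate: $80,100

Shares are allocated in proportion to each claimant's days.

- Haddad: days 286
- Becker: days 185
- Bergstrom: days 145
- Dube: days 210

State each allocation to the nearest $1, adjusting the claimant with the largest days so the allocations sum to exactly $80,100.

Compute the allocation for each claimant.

Haddad: $27,735 | Becker: $17,940 | Bergstrom: $14,061 | Dube: $20,364

Combined days = 826.
Proportional shares: Haddad 286/826 × $80,100 = 27,734.38; Becker 185/826 × $80,100 = 17,940.07; Bergstrom 145/826 × $80,100 = 14,061.14; Dube 210/826 × $80,100 = 20,364.41.
At nearest $1: Haddad $27,734; Becker $17,940; Bergstrom $14,061; Dube $20,364. Sum = $80,099.
Difference $80,100 − $80,099 = +$1 applied to largest days (Haddad): Haddad becomes $27,735.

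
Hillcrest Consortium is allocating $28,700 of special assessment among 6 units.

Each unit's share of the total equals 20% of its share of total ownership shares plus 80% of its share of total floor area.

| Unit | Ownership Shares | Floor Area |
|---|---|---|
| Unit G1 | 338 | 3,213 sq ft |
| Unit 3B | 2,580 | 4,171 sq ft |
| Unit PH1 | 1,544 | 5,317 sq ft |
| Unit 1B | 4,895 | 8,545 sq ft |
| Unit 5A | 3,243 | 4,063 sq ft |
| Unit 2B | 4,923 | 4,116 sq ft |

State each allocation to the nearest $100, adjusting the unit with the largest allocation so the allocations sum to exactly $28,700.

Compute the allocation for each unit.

Unit G1: $2,600 | Unit 3B: $4,100 | Unit PH1: $4,700 | Unit 1B: $8,300 | Unit 5A: $4,200 | Unit 2B: $4,800

Totals — ownership shares 17,523, floor area 29,425.
Composite weights (20% ownership shares + 80% floor area): Unit G1 0.0912; Unit 3B 0.1428; Unit PH1 0.1622; Unit 1B 0.2882; Unit 5A 0.1475; Unit 2B 0.1681.
Proportional shares: Unit G1 2,617.79; Unit 3B 4,099.71; Unit PH1 4,654.56; Unit 1B 8,271.02; Unit 5A 4,232.62; Unit 2B 4,824.29.
At nearest $100: Unit G1 $2,600; Unit 3B $4,100; Unit PH1 $4,700; Unit 1B $8,300; Unit 5A $4,200; Unit 2B $4,800. Sum = $28,700.
Sum already equals the total — no adjustment.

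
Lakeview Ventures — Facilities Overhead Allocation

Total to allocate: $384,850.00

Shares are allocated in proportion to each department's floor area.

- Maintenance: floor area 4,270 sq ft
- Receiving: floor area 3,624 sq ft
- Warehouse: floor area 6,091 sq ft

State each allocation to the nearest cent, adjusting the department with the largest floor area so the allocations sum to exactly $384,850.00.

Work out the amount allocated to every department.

Total floor area = 4,270 + 3,624 + 6,091 = 13,985.
Unrounded shares: Maintenance 117,505.1484; Receiving 99,728.0229; Warehouse 167,616.8287.
After rounding (cent): Maintenance $117,505.15; Receiving $99,728.02; Warehouse $167,616.83. Sum = $384,850.00.
No rounding difference to absorb.

Maintenance: $117,505.15 · Receiving: $99,728.02 · Warehouse: $167,616.83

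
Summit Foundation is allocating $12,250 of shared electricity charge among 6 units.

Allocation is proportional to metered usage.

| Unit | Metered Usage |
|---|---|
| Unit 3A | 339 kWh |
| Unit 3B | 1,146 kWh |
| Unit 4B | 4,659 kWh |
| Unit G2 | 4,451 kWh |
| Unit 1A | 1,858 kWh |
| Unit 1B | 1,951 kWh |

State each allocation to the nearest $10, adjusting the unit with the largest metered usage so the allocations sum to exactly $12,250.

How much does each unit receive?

Unit 3A: $290; Unit 3B: $970; Unit 4B: $3,960; Unit G2: $3,790; Unit 1A: $1,580; Unit 1B: $1,660

Metered usage total: 339 + 1,146 + 4,659 + 4,451 + 1,858 + 1,951 = 14,404.
Raw shares: Unit 3A 288.31; Unit 3B 974.63; Unit 4B 3,962.28; Unit G2 3,785.39; Unit 1A 1,580.15; Unit 1B 1,659.24.
At nearest $10: Unit 3A $290; Unit 3B $970; Unit 4B $3,960; Unit G2 $3,790; Unit 1A $1,580; Unit 1B $1,660. Sum = $12,250.
No rounding difference to absorb.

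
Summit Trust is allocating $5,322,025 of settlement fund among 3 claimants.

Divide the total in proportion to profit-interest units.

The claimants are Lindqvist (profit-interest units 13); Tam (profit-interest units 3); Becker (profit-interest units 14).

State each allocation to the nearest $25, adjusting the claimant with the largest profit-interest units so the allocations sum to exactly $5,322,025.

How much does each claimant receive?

Sum of profit-interest units: 30.
Pro-rata amounts: Lindqvist 13/30 × $5,322,025 = 2,306,210.83; Tam 3/30 × $5,322,025 = 532,202.50; Becker 14/30 × $5,322,025 = 2,483,611.67.
After rounding ($25): Lindqvist $2,306,200; Tam $532,200; Becker $2,483,600. Sum = $5,322,000.
Difference $5,322,025 − $5,322,000 = +$25 applied to largest profit-interest units (Becker): Becker becomes $2,483,625.

Lindqvist: $2,306,200 | Tam: $532,200 | Becker: $2,483,625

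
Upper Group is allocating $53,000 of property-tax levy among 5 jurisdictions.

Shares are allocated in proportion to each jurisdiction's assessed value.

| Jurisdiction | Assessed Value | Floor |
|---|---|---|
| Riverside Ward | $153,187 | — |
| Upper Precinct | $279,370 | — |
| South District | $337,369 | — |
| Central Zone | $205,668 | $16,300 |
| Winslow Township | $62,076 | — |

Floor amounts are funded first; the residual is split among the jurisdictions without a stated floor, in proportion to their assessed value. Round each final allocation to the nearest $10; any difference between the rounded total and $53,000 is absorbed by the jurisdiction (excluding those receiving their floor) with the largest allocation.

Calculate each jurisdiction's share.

Riverside Ward: $6,760 · Upper Precinct: $12,320 · South District: $14,880 · Central Zone: $16,300 · Winslow Township: $2,740

Fund the minimums — Central Zone $16,300. Balance $36,700.
Balance split over remaining assessed value 832,002: Riverside Ward 6,757.15 → $6,760; Upper Precinct 12,323.14 → $12,320; South District 14,881.51 → $14,880; Winslow Township 2,738.20 → $2,740.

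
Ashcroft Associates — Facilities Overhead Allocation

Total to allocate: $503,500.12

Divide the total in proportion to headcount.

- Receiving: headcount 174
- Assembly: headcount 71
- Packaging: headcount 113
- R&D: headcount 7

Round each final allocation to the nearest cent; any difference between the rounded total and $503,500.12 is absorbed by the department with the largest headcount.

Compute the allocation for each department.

Receiving: $240,024.71 · Assembly: $97,941.12 · Packaging: $155,878.12 · R&D: $9,656.17

Total headcount = 174 + 71 + 113 + 7 = 365.
Pro-rata amounts: Receiving 240,024.7147; Assembly 97,941.1192; Packaging 155,878.1193; R&D 9,656.1667.
At nearest cent: Receiving $240,024.71; Assembly $97,941.12; Packaging $155,878.12; R&D $9,656.17. Sum = $503,500.12.
No rounding difference to absorb.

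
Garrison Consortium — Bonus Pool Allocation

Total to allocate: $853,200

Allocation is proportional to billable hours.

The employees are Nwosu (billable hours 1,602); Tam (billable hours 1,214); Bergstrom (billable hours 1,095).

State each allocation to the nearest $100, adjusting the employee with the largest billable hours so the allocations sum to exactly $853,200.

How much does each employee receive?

Sum of billable hours: 1,602 + 1,214 + 1,095 = 3,911.
Unrounded shares: Nwosu 349,482.59; Tam 264,838.86; Bergstrom 238,878.55.
After rounding ($100): Nwosu $349,500; Tam $264,800; Bergstrom $238,900. Sum = $853,200.
No rounding difference to absorb.

Nwosu: $349,500 · Tam: $264,800 · Bergstrom: $238,900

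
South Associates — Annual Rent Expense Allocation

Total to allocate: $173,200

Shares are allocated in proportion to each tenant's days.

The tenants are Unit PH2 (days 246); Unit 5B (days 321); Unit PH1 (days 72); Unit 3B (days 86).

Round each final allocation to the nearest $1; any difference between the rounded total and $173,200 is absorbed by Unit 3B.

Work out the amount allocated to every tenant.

Days total: 725.
Unrounded shares: Unit PH2 246/725 × $173,200 = 58,768.55; Unit 5B 321/725 × $173,200 = 76,685.79; Unit PH1 72/725 × $173,200 = 17,200.55; Unit 3B 86/725 × $173,200 = 20,545.10.
Rounded to nearest $1: Unit PH2 $58,769; Unit 5B $76,686; Unit PH1 $17,201; Unit 3B $20,545. Sum = $173,201.
Difference $173,200 − $173,201 = −$1 applied to Unit 3B: Unit 3B becomes $20,544.

Unit PH2: $58,769 · Unit 5B: $76,686 · Unit PH1: $17,201 · Unit 3B: $20,544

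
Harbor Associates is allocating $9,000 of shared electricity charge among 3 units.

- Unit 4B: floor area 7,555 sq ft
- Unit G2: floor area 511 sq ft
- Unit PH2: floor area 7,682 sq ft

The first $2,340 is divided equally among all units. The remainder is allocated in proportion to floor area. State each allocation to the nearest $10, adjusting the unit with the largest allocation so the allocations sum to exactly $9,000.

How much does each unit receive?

$2,340 shared equally gives $780 per unit.
Remainder $6,660 by floor area (total 15,748): Unit 4B 3,195.09 → $3,200; Unit G2 216.11 → $220; Unit PH2 3,248.80 → $3,250.
Rounding difference −$10 on remainder applied to Unit PH2.
Totals: Unit 4B $780 + $3,200 = $3,980; Unit G2 $780 + $220 = $1,000; Unit PH2 $780 + $3,240 = $4,020.

Unit 4B: $3,980 | Unit G2: $1,000 | Unit PH2: $4,020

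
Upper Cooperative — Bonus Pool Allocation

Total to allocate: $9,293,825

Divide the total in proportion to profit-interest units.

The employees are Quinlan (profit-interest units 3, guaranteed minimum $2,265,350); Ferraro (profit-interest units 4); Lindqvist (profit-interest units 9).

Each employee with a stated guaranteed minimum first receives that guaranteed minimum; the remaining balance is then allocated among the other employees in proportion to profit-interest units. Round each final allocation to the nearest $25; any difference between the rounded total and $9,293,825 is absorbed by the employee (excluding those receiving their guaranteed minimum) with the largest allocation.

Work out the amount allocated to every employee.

Minimums first: Quinlan $2,265,350. Residual $7,028,475.
Residual split over remaining profit-interest units 13: Ferraro 2,162,607.69 → $2,162,600; Lindqvist 4,865,867.31 → $4,865,875.

Quinlan: $2,265,350 | Ferraro: $2,162,600 | Lindqvist: $4,865,875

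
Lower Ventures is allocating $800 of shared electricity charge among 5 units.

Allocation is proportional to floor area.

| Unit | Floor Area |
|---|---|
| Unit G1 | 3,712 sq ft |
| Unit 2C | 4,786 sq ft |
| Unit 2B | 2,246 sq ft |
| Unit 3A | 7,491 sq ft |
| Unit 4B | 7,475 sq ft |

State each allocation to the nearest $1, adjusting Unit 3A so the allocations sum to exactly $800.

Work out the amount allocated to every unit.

Sum of floor area: 25,710.
Proportional shares: Unit G1 3,712/25,710 × $800 = 115.504; Unit 2C 4,786/25,710 × $800 = 148.92; Unit 2B 2,246/25,710 × $800 = 69.89; Unit 3A 7,491/25,710 × $800 = 233.09; Unit 4B 7,475/25,710 × $800 = 232.59.
Rounded to nearest $1: Unit G1 $116; Unit 2C $149; Unit 2B $70; Unit 3A $233; Unit 4B $233. Sum = $801.
Difference $800 − $801 = −$1 applied to Unit 3A: Unit 3A becomes $232.

Unit G1: $116 · Unit 2C: $149 · Unit 2B: $70 · Unit 3A: $232 · Unit 4B: $233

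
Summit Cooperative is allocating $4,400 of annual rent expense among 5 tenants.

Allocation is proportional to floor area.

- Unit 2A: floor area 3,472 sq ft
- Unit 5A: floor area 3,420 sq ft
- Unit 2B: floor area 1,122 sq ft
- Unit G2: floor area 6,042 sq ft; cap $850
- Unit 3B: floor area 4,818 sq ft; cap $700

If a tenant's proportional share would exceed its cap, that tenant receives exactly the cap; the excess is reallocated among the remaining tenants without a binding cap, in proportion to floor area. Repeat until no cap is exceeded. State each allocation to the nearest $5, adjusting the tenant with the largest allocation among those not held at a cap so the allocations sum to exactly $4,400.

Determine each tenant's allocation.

Unit 2A: $1,235 | Unit 5A: $1,215 | Unit 2B: $400 | Unit G2: $850 | Unit 3B: $700

Sum of floor area: 18,874.
Unconstrained shares: Unit 2A 809.41; Unit 5A 797.29; Unit 2B 261.57; Unit G2 1,408.54; Unit 3B 1,123.20.
Held at cap: Unit G2 ($850), Unit 3B ($700); balance $2,850 reallocated over remaining floor area 8,014.
Shares after redistribution: Unit 2A 1,234.74 → $1,235; Unit 5A 1,216.25 → $1,215; Unit 2B 399.01 → $400.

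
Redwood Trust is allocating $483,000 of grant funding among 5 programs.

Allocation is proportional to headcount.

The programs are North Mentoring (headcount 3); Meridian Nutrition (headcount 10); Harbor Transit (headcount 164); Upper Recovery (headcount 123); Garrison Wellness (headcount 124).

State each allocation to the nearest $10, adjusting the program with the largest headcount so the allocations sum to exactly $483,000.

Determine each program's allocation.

North Mentoring: $3,420 | Meridian Nutrition: $11,390 | Harbor Transit: $186,820 | Upper Recovery: $140,120 | Garrison Wellness: $141,250

Headcount total: 3 + 10 + 164 + 123 + 124 = 424.
Proportional shares: North Mentoring 3,417.45; Meridian Nutrition 11,391.51; Harbor Transit 186,820.75; Upper Recovery 140,115.57; Garrison Wellness 141,254.72.
Rounded to nearest $10: North Mentoring $3,420; Meridian Nutrition $11,390; Harbor Transit $186,820; Upper Recovery $140,120; Garrison Wellness $141,250. Sum = $483,000.
No rounding difference to absorb.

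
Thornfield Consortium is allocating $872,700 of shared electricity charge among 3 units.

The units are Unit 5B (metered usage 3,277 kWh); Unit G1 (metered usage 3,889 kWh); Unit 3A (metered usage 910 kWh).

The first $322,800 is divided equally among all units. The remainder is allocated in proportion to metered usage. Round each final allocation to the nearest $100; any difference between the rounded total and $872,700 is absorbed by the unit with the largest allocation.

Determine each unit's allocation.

$322,800 shared equally gives $107,600 per unit.
Remainder $549,900 by metered usage (total 8,076): Unit 5B 223,133.02 → $223,100; Unit G1 264,804.49 → $264,800; Unit 3A 61,962.48 → $62,000.
Totals: Unit 5B $107,600 + $223,100 = $330,700; Unit G1 $107,600 + $264,800 = $372,400; Unit 3A $107,600 + $62,000 = $169,600.

Unit 5B: $330,700 | Unit G1: $372,400 | Unit 3A: $169,600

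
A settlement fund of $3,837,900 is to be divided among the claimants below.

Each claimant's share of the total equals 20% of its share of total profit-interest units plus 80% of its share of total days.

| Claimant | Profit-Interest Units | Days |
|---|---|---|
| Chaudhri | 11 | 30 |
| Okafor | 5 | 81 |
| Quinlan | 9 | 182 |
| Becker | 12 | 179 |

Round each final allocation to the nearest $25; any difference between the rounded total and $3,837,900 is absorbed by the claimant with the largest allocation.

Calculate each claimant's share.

Totals — profit-interest units 37, days 472.
Blended shares (20% profit-interest units + 80% days): Chaudhri 0.1103; Okafor 0.1643; Quinlan 0.3571; Becker 0.3683.
Proportional shares: Chaudhri 423,346.92; Okafor 630,625.16; Quinlan 1,370,603.22; Becker 1,413,324.70.
At nearest $25: Chaudhri $423,350; Okafor $630,625; Quinlan $1,370,600; Becker $1,413,325. Sum = $3,837,900.
No rounding difference to absorb.

Chaudhri: $423,350; Okafor: $630,625; Quinlan: $1,370,600; Becker: $1,413,325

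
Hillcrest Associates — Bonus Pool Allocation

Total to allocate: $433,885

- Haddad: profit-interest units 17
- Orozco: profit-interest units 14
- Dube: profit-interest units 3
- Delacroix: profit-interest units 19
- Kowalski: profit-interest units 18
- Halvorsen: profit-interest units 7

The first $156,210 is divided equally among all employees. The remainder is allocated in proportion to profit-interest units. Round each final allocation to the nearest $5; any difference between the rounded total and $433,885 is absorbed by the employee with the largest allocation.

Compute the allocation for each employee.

Equal tier: $156,210 ÷ 6 = $26,035 apiece.
Remainder $277,675 by profit-interest units (total 78): Haddad 60,518.91 → $60,520; Orozco 49,839.10 → $49,840; Dube 10,679.81 → $10,680; Delacroix 67,638.78 → $67,640; Kowalski 64,078.85 → $64,080; Halvorsen 24,919.55 → $24,920.
Rounding difference −$5 on remainder applied to Delacroix.
Totals: Haddad $26,035 + $60,520 = $86,555; Orozco $26,035 + $49,840 = $75,875; Dube $26,035 + $10,680 = $36,715; Delacroix $26,035 + $67,635 = $93,670; Kowalski $26,035 + $64,080 = $90,115; Halvorsen $26,035 + $24,920 = $50,955.

Haddad: $86,555 | Orozco: $75,875 | Dube: $36,715 | Delacroix: $93,670 | Kowalski: $90,115 | Halvorsen: $50,955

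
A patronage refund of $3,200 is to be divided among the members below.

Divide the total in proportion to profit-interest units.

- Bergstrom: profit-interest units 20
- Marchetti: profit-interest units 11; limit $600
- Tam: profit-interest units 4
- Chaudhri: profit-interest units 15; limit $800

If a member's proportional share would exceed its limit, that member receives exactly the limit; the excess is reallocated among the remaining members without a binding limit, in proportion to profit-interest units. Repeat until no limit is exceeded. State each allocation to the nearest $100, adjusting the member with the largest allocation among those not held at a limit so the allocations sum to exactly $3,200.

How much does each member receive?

Combined profit-interest units = 50.
Proportional shares (ignoring caps): Bergstrom 1,280.00; Marchetti 704.00; Tam 256.00; Chaudhri 960.00.
Capped: Marchetti ($600), Chaudhri ($800); remaining pool $1,800 reallocated over remaining profit-interest units 24.
Redistributed shares: Bergstrom 1,500.00 → $1,500; Tam 300.00 → $300.

Bergstrom: $1,500 · Marchetti: $600 · Tam: $300 · Chaudhri: $800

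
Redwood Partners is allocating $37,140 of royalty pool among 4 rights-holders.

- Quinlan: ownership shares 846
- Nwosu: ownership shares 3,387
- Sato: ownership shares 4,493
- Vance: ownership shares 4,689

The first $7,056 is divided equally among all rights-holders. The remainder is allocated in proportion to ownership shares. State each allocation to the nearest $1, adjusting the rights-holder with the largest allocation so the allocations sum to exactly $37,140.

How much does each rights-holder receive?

Quinlan: $3,661 · Nwosu: $9,360 · Sato: $11,840 · Vance: $12,279

First tranche $7,056 split equally: $1,764 each.
Remainder $30,084 by ownership shares (total 13,415): Quinlan 1,897.21 → $1,897; Nwosu 7,595.57 → $7,596; Sato 10,075.84 → $10,076; Vance 10,515.38 → $10,515.
Totals: Quinlan $1,764 + $1,897 = $3,661; Nwosu $1,764 + $7,596 = $9,360; Sato $1,764 + $10,076 = $11,840; Vance $1,764 + $10,515 = $12,279.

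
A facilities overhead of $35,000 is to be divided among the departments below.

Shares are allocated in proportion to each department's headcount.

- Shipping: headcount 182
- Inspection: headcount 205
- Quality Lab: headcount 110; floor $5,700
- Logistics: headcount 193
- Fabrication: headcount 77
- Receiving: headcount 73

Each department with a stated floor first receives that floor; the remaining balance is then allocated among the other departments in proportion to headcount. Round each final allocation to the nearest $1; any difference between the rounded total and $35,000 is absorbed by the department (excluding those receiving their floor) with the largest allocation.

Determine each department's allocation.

Shipping: $7,305 | Inspection: $8,228 | Quality Lab: $5,700 | Logistics: $7,746 | Fabrication: $3,091 | Receiving: $2,930

Minimums first: Quality Lab $5,700. Residual $29,300.
Residual split over remaining headcount 730: Shipping 7,304.93 → $7,305; Inspection 8,228.08 → $8,228; Logistics 7,746.44 → $7,746; Fabrication 3,090.55 → $3,091; Receiving 2,930.00 → $2,930.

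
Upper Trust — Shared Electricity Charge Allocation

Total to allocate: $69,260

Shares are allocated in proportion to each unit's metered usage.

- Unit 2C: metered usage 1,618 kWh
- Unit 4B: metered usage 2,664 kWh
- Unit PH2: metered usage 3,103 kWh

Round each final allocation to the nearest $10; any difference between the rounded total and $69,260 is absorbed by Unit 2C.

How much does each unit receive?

Metered usage total: 7,385.
Pro-rata amounts: Unit 2C 1,618/7,385 × $69,260 = 15,174.36; Unit 4B 2,664/7,385 × $69,260 = 24,984.24; Unit PH2 3,103/7,385 × $69,260 = 29,101.39.
Rounded to nearest $10: Unit 2C $15,170; Unit 4B $24,980; Unit PH2 $29,100. Sum = $69,250.
Difference $69,260 − $69,250 = +$10 applied to Unit 2C: Unit 2C becomes $15,180.

Unit 2C: $15,180 · Unit 4B: $24,980 · Unit PH2: $29,100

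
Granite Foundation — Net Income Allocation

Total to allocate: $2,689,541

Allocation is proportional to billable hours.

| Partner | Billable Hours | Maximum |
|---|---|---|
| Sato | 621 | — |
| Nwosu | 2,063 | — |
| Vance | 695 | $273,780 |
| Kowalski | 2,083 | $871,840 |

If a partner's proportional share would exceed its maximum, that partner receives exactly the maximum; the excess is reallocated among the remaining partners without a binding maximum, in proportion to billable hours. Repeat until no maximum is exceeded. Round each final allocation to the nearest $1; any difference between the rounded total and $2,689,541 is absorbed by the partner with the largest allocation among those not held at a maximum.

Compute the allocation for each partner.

Total billable hours = 5,462.
Unconstrained shares: Sato 305,786.33; Nwosu 1,015,840.92; Vance 342,224.64; Kowalski 1,025,689.11.
Held at cap: Vance ($273,780), Kowalski ($871,840); residual $1,543,921 reallocated over remaining billable hours 2,684.
Remaining shares: Sato 357,218.68 → $357,219; Nwosu 1,186,702.32 → $1,186,702.

Sato: $357,219; Nwosu: $1,186,702; Vance: $273,780; Kowalski: $871,840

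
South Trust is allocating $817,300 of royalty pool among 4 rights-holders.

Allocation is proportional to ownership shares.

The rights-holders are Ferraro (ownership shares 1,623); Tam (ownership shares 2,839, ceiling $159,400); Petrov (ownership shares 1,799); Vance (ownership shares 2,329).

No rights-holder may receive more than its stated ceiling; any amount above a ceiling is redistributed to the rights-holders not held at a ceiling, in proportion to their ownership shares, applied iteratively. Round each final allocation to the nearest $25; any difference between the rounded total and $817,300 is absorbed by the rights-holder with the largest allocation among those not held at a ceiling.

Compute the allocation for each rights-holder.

Ownership shares total: 8,590.
Proportional shares (ignoring caps): Ferraro 154,421.18; Tam 270,118.13; Petrov 171,166.79; Vance 221,593.91.
Cap binds for Tam ($159,400); balance $657,900 reallocated over remaining ownership shares 5,751.
Shares after redistribution: Ferraro 185,667.14 → $185,675; Petrov 205,801.10 → $205,800; Vance 266,431.77 → $266,425.

Ferraro: $185,675 · Tam: $159,400 · Petrov: $205,800 · Vance: $266,425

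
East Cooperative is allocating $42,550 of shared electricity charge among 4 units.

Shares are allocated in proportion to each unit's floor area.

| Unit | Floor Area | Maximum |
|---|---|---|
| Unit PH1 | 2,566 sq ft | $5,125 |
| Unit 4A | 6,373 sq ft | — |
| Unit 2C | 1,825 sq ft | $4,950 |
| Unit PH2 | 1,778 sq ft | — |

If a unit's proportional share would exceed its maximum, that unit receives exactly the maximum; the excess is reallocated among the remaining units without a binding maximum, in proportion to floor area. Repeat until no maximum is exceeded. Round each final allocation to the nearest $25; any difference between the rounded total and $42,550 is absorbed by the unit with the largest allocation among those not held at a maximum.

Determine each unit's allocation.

Combined floor area = 12,542.
Proportional shares (ignoring caps): Unit PH1 8,705.41; Unit 4A 21,621.05; Unit 2C 6,191.50; Unit PH2 6,032.04.
Capped: Unit PH1 ($5,125), Unit 2C ($4,950); remaining pool $32,475 reallocated over remaining floor area 8,151.
Remaining shares: Unit 4A 25,391.14 → $25,400; Unit PH2 7,083.86 → $7,075.

Unit PH1: $5,125; Unit 4A: $25,400; Unit 2C: $4,950; Unit PH2: $7,075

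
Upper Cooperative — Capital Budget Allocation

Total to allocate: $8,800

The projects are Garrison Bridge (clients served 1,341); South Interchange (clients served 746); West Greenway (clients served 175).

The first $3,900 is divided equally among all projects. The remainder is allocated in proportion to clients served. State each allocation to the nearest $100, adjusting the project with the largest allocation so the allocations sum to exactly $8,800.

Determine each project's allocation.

Garrison Bridge: $4,200 · South Interchange: $2,900 · West Greenway: $1,700

First tranche $3,900 split equally: $1,300 each.
Remainder $4,900 by clients served (total 2,262): Garrison Bridge 2,904.91 → $2,900; South Interchange 1,616.00 → $1,600; West Greenway 379.09 → $400.
Totals: Garrison Bridge $1,300 + $2,900 = $4,200; South Interchange $1,300 + $1,600 = $2,900; West Greenway $1,300 + $400 = $1,700.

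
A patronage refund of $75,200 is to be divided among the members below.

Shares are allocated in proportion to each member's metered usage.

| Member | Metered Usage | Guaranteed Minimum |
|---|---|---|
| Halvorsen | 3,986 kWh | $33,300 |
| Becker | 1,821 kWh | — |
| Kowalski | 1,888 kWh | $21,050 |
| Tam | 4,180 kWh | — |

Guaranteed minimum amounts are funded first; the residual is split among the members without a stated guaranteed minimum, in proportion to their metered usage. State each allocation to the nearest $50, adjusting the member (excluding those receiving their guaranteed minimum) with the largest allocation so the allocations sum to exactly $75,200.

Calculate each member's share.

Halvorsen: $33,300 | Becker: $6,350 | Kowalski: $21,050 | Tam: $14,500

Minimums first: Halvorsen $33,300; Kowalski $21,050. Balance $20,850.
Balance split over remaining metered usage 6,001: Becker 6,326.92 → $6,350; Tam 14,523.08 → $14,500.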